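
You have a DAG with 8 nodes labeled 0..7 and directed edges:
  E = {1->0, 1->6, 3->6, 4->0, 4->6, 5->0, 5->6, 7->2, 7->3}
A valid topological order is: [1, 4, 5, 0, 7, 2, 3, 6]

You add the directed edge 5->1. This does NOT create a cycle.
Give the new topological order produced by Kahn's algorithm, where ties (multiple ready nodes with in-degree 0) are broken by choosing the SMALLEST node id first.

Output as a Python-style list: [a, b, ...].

Answer: [4, 5, 1, 0, 7, 2, 3, 6]

Derivation:
Old toposort: [1, 4, 5, 0, 7, 2, 3, 6]
Added edge: 5->1
Position of 5 (2) > position of 1 (0). Must reorder: 5 must now come before 1.
Run Kahn's algorithm (break ties by smallest node id):
  initial in-degrees: [3, 1, 1, 1, 0, 0, 4, 0]
  ready (indeg=0): [4, 5, 7]
  pop 4: indeg[0]->2; indeg[6]->3 | ready=[5, 7] | order so far=[4]
  pop 5: indeg[0]->1; indeg[1]->0; indeg[6]->2 | ready=[1, 7] | order so far=[4, 5]
  pop 1: indeg[0]->0; indeg[6]->1 | ready=[0, 7] | order so far=[4, 5, 1]
  pop 0: no out-edges | ready=[7] | order so far=[4, 5, 1, 0]
  pop 7: indeg[2]->0; indeg[3]->0 | ready=[2, 3] | order so far=[4, 5, 1, 0, 7]
  pop 2: no out-edges | ready=[3] | order so far=[4, 5, 1, 0, 7, 2]
  pop 3: indeg[6]->0 | ready=[6] | order so far=[4, 5, 1, 0, 7, 2, 3]
  pop 6: no out-edges | ready=[] | order so far=[4, 5, 1, 0, 7, 2, 3, 6]
  Result: [4, 5, 1, 0, 7, 2, 3, 6]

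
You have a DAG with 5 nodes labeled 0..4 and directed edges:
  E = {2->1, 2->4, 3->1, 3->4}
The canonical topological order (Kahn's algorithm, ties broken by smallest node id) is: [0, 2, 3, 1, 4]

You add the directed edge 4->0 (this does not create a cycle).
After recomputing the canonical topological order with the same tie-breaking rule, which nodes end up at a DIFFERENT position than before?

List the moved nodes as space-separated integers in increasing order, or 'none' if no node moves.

Answer: 0 1 2 3 4

Derivation:
Old toposort: [0, 2, 3, 1, 4]
Added edge 4->0
Recompute Kahn (smallest-id tiebreak):
  initial in-degrees: [1, 2, 0, 0, 2]
  ready (indeg=0): [2, 3]
  pop 2: indeg[1]->1; indeg[4]->1 | ready=[3] | order so far=[2]
  pop 3: indeg[1]->0; indeg[4]->0 | ready=[1, 4] | order so far=[2, 3]
  pop 1: no out-edges | ready=[4] | order so far=[2, 3, 1]
  pop 4: indeg[0]->0 | ready=[0] | order so far=[2, 3, 1, 4]
  pop 0: no out-edges | ready=[] | order so far=[2, 3, 1, 4, 0]
New canonical toposort: [2, 3, 1, 4, 0]
Compare positions:
  Node 0: index 0 -> 4 (moved)
  Node 1: index 3 -> 2 (moved)
  Node 2: index 1 -> 0 (moved)
  Node 3: index 2 -> 1 (moved)
  Node 4: index 4 -> 3 (moved)
Nodes that changed position: 0 1 2 3 4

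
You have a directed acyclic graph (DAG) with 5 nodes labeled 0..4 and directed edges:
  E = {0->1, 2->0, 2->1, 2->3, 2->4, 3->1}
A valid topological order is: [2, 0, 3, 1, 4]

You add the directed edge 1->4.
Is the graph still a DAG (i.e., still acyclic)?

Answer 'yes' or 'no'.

Answer: yes

Derivation:
Given toposort: [2, 0, 3, 1, 4]
Position of 1: index 3; position of 4: index 4
New edge 1->4: forward
Forward edge: respects the existing order. Still a DAG, same toposort still valid.
Still a DAG? yes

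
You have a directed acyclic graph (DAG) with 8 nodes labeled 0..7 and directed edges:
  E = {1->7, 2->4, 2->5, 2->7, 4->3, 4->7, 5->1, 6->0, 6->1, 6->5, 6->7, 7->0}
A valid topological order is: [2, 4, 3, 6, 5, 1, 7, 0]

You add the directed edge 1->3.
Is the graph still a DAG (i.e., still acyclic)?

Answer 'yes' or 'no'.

Answer: yes

Derivation:
Given toposort: [2, 4, 3, 6, 5, 1, 7, 0]
Position of 1: index 5; position of 3: index 2
New edge 1->3: backward (u after v in old order)
Backward edge: old toposort is now invalid. Check if this creates a cycle.
Does 3 already reach 1? Reachable from 3: [3]. NO -> still a DAG (reorder needed).
Still a DAG? yes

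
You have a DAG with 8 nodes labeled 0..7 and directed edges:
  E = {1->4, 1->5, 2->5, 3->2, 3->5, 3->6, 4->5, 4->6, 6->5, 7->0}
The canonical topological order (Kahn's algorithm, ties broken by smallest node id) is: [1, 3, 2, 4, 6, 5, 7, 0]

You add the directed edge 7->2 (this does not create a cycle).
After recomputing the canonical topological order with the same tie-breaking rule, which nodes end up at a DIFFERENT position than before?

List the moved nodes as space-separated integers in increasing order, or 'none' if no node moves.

Old toposort: [1, 3, 2, 4, 6, 5, 7, 0]
Added edge 7->2
Recompute Kahn (smallest-id tiebreak):
  initial in-degrees: [1, 0, 2, 0, 1, 5, 2, 0]
  ready (indeg=0): [1, 3, 7]
  pop 1: indeg[4]->0; indeg[5]->4 | ready=[3, 4, 7] | order so far=[1]
  pop 3: indeg[2]->1; indeg[5]->3; indeg[6]->1 | ready=[4, 7] | order so far=[1, 3]
  pop 4: indeg[5]->2; indeg[6]->0 | ready=[6, 7] | order so far=[1, 3, 4]
  pop 6: indeg[5]->1 | ready=[7] | order so far=[1, 3, 4, 6]
  pop 7: indeg[0]->0; indeg[2]->0 | ready=[0, 2] | order so far=[1, 3, 4, 6, 7]
  pop 0: no out-edges | ready=[2] | order so far=[1, 3, 4, 6, 7, 0]
  pop 2: indeg[5]->0 | ready=[5] | order so far=[1, 3, 4, 6, 7, 0, 2]
  pop 5: no out-edges | ready=[] | order so far=[1, 3, 4, 6, 7, 0, 2, 5]
New canonical toposort: [1, 3, 4, 6, 7, 0, 2, 5]
Compare positions:
  Node 0: index 7 -> 5 (moved)
  Node 1: index 0 -> 0 (same)
  Node 2: index 2 -> 6 (moved)
  Node 3: index 1 -> 1 (same)
  Node 4: index 3 -> 2 (moved)
  Node 5: index 5 -> 7 (moved)
  Node 6: index 4 -> 3 (moved)
  Node 7: index 6 -> 4 (moved)
Nodes that changed position: 0 2 4 5 6 7

Answer: 0 2 4 5 6 7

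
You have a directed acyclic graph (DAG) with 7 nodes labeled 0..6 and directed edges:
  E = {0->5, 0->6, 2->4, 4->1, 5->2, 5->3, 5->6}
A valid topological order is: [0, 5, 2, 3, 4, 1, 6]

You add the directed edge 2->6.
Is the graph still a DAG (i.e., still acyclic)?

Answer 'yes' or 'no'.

Answer: yes

Derivation:
Given toposort: [0, 5, 2, 3, 4, 1, 6]
Position of 2: index 2; position of 6: index 6
New edge 2->6: forward
Forward edge: respects the existing order. Still a DAG, same toposort still valid.
Still a DAG? yes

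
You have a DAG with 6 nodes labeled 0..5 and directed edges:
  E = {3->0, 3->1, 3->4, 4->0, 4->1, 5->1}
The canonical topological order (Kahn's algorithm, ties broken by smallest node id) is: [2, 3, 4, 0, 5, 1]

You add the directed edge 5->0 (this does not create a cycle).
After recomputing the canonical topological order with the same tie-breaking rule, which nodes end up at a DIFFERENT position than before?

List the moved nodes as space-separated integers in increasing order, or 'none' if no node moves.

Answer: 0 5

Derivation:
Old toposort: [2, 3, 4, 0, 5, 1]
Added edge 5->0
Recompute Kahn (smallest-id tiebreak):
  initial in-degrees: [3, 3, 0, 0, 1, 0]
  ready (indeg=0): [2, 3, 5]
  pop 2: no out-edges | ready=[3, 5] | order so far=[2]
  pop 3: indeg[0]->2; indeg[1]->2; indeg[4]->0 | ready=[4, 5] | order so far=[2, 3]
  pop 4: indeg[0]->1; indeg[1]->1 | ready=[5] | order so far=[2, 3, 4]
  pop 5: indeg[0]->0; indeg[1]->0 | ready=[0, 1] | order so far=[2, 3, 4, 5]
  pop 0: no out-edges | ready=[1] | order so far=[2, 3, 4, 5, 0]
  pop 1: no out-edges | ready=[] | order so far=[2, 3, 4, 5, 0, 1]
New canonical toposort: [2, 3, 4, 5, 0, 1]
Compare positions:
  Node 0: index 3 -> 4 (moved)
  Node 1: index 5 -> 5 (same)
  Node 2: index 0 -> 0 (same)
  Node 3: index 1 -> 1 (same)
  Node 4: index 2 -> 2 (same)
  Node 5: index 4 -> 3 (moved)
Nodes that changed position: 0 5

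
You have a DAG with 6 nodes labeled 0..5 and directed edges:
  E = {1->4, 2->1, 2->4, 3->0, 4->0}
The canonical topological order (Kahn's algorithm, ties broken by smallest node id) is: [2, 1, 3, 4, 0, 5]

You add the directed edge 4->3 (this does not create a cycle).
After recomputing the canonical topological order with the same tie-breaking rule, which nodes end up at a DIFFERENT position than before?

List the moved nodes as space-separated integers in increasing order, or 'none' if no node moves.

Old toposort: [2, 1, 3, 4, 0, 5]
Added edge 4->3
Recompute Kahn (smallest-id tiebreak):
  initial in-degrees: [2, 1, 0, 1, 2, 0]
  ready (indeg=0): [2, 5]
  pop 2: indeg[1]->0; indeg[4]->1 | ready=[1, 5] | order so far=[2]
  pop 1: indeg[4]->0 | ready=[4, 5] | order so far=[2, 1]
  pop 4: indeg[0]->1; indeg[3]->0 | ready=[3, 5] | order so far=[2, 1, 4]
  pop 3: indeg[0]->0 | ready=[0, 5] | order so far=[2, 1, 4, 3]
  pop 0: no out-edges | ready=[5] | order so far=[2, 1, 4, 3, 0]
  pop 5: no out-edges | ready=[] | order so far=[2, 1, 4, 3, 0, 5]
New canonical toposort: [2, 1, 4, 3, 0, 5]
Compare positions:
  Node 0: index 4 -> 4 (same)
  Node 1: index 1 -> 1 (same)
  Node 2: index 0 -> 0 (same)
  Node 3: index 2 -> 3 (moved)
  Node 4: index 3 -> 2 (moved)
  Node 5: index 5 -> 5 (same)
Nodes that changed position: 3 4

Answer: 3 4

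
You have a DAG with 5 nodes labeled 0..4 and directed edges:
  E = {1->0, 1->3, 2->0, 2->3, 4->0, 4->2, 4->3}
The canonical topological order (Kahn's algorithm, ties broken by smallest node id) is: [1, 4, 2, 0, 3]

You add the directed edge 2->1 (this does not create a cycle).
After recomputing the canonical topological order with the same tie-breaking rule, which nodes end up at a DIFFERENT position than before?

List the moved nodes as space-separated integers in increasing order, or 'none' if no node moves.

Old toposort: [1, 4, 2, 0, 3]
Added edge 2->1
Recompute Kahn (smallest-id tiebreak):
  initial in-degrees: [3, 1, 1, 3, 0]
  ready (indeg=0): [4]
  pop 4: indeg[0]->2; indeg[2]->0; indeg[3]->2 | ready=[2] | order so far=[4]
  pop 2: indeg[0]->1; indeg[1]->0; indeg[3]->1 | ready=[1] | order so far=[4, 2]
  pop 1: indeg[0]->0; indeg[3]->0 | ready=[0, 3] | order so far=[4, 2, 1]
  pop 0: no out-edges | ready=[3] | order so far=[4, 2, 1, 0]
  pop 3: no out-edges | ready=[] | order so far=[4, 2, 1, 0, 3]
New canonical toposort: [4, 2, 1, 0, 3]
Compare positions:
  Node 0: index 3 -> 3 (same)
  Node 1: index 0 -> 2 (moved)
  Node 2: index 2 -> 1 (moved)
  Node 3: index 4 -> 4 (same)
  Node 4: index 1 -> 0 (moved)
Nodes that changed position: 1 2 4

Answer: 1 2 4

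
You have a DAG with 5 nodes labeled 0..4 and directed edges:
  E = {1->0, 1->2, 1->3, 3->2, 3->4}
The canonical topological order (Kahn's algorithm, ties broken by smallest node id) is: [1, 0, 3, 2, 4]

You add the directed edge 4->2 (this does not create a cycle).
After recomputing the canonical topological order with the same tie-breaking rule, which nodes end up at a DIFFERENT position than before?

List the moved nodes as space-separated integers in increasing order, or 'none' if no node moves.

Answer: 2 4

Derivation:
Old toposort: [1, 0, 3, 2, 4]
Added edge 4->2
Recompute Kahn (smallest-id tiebreak):
  initial in-degrees: [1, 0, 3, 1, 1]
  ready (indeg=0): [1]
  pop 1: indeg[0]->0; indeg[2]->2; indeg[3]->0 | ready=[0, 3] | order so far=[1]
  pop 0: no out-edges | ready=[3] | order so far=[1, 0]
  pop 3: indeg[2]->1; indeg[4]->0 | ready=[4] | order so far=[1, 0, 3]
  pop 4: indeg[2]->0 | ready=[2] | order so far=[1, 0, 3, 4]
  pop 2: no out-edges | ready=[] | order so far=[1, 0, 3, 4, 2]
New canonical toposort: [1, 0, 3, 4, 2]
Compare positions:
  Node 0: index 1 -> 1 (same)
  Node 1: index 0 -> 0 (same)
  Node 2: index 3 -> 4 (moved)
  Node 3: index 2 -> 2 (same)
  Node 4: index 4 -> 3 (moved)
Nodes that changed position: 2 4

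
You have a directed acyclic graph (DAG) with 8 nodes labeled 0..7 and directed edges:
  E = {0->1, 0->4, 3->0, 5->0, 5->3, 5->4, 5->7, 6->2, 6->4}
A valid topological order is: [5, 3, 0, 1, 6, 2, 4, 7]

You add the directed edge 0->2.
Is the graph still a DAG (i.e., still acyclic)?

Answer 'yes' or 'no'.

Answer: yes

Derivation:
Given toposort: [5, 3, 0, 1, 6, 2, 4, 7]
Position of 0: index 2; position of 2: index 5
New edge 0->2: forward
Forward edge: respects the existing order. Still a DAG, same toposort still valid.
Still a DAG? yes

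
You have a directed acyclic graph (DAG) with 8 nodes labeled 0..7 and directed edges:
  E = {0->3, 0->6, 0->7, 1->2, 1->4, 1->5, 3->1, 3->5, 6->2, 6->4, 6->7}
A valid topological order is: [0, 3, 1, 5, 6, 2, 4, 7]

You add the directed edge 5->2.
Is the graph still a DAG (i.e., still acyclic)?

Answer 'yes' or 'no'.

Answer: yes

Derivation:
Given toposort: [0, 3, 1, 5, 6, 2, 4, 7]
Position of 5: index 3; position of 2: index 5
New edge 5->2: forward
Forward edge: respects the existing order. Still a DAG, same toposort still valid.
Still a DAG? yes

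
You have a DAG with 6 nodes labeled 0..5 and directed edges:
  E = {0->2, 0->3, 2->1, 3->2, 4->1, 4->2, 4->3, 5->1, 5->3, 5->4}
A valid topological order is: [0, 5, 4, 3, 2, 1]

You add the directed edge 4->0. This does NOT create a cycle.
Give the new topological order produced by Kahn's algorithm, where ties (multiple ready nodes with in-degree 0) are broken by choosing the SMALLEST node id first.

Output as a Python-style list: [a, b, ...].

Answer: [5, 4, 0, 3, 2, 1]

Derivation:
Old toposort: [0, 5, 4, 3, 2, 1]
Added edge: 4->0
Position of 4 (2) > position of 0 (0). Must reorder: 4 must now come before 0.
Run Kahn's algorithm (break ties by smallest node id):
  initial in-degrees: [1, 3, 3, 3, 1, 0]
  ready (indeg=0): [5]
  pop 5: indeg[1]->2; indeg[3]->2; indeg[4]->0 | ready=[4] | order so far=[5]
  pop 4: indeg[0]->0; indeg[1]->1; indeg[2]->2; indeg[3]->1 | ready=[0] | order so far=[5, 4]
  pop 0: indeg[2]->1; indeg[3]->0 | ready=[3] | order so far=[5, 4, 0]
  pop 3: indeg[2]->0 | ready=[2] | order so far=[5, 4, 0, 3]
  pop 2: indeg[1]->0 | ready=[1] | order so far=[5, 4, 0, 3, 2]
  pop 1: no out-edges | ready=[] | order so far=[5, 4, 0, 3, 2, 1]
  Result: [5, 4, 0, 3, 2, 1]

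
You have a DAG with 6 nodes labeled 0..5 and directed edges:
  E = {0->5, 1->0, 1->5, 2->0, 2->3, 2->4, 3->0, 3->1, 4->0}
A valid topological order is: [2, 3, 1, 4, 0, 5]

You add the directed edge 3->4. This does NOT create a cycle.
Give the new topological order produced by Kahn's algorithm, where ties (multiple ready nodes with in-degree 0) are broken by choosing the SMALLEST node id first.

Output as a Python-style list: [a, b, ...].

Answer: [2, 3, 1, 4, 0, 5]

Derivation:
Old toposort: [2, 3, 1, 4, 0, 5]
Added edge: 3->4
Position of 3 (1) < position of 4 (3). Old order still valid.
Run Kahn's algorithm (break ties by smallest node id):
  initial in-degrees: [4, 1, 0, 1, 2, 2]
  ready (indeg=0): [2]
  pop 2: indeg[0]->3; indeg[3]->0; indeg[4]->1 | ready=[3] | order so far=[2]
  pop 3: indeg[0]->2; indeg[1]->0; indeg[4]->0 | ready=[1, 4] | order so far=[2, 3]
  pop 1: indeg[0]->1; indeg[5]->1 | ready=[4] | order so far=[2, 3, 1]
  pop 4: indeg[0]->0 | ready=[0] | order so far=[2, 3, 1, 4]
  pop 0: indeg[5]->0 | ready=[5] | order so far=[2, 3, 1, 4, 0]
  pop 5: no out-edges | ready=[] | order so far=[2, 3, 1, 4, 0, 5]
  Result: [2, 3, 1, 4, 0, 5]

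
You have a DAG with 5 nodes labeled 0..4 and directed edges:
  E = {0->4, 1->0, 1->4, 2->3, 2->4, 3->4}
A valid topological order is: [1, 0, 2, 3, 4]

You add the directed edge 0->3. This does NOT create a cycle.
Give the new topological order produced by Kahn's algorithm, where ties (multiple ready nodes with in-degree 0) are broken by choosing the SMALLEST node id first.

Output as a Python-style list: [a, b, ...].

Answer: [1, 0, 2, 3, 4]

Derivation:
Old toposort: [1, 0, 2, 3, 4]
Added edge: 0->3
Position of 0 (1) < position of 3 (3). Old order still valid.
Run Kahn's algorithm (break ties by smallest node id):
  initial in-degrees: [1, 0, 0, 2, 4]
  ready (indeg=0): [1, 2]
  pop 1: indeg[0]->0; indeg[4]->3 | ready=[0, 2] | order so far=[1]
  pop 0: indeg[3]->1; indeg[4]->2 | ready=[2] | order so far=[1, 0]
  pop 2: indeg[3]->0; indeg[4]->1 | ready=[3] | order so far=[1, 0, 2]
  pop 3: indeg[4]->0 | ready=[4] | order so far=[1, 0, 2, 3]
  pop 4: no out-edges | ready=[] | order so far=[1, 0, 2, 3, 4]
  Result: [1, 0, 2, 3, 4]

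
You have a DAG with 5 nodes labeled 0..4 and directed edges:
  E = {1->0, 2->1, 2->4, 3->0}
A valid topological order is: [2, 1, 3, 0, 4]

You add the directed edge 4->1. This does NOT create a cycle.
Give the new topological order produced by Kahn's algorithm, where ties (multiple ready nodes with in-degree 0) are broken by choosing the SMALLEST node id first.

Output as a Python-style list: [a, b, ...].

Answer: [2, 3, 4, 1, 0]

Derivation:
Old toposort: [2, 1, 3, 0, 4]
Added edge: 4->1
Position of 4 (4) > position of 1 (1). Must reorder: 4 must now come before 1.
Run Kahn's algorithm (break ties by smallest node id):
  initial in-degrees: [2, 2, 0, 0, 1]
  ready (indeg=0): [2, 3]
  pop 2: indeg[1]->1; indeg[4]->0 | ready=[3, 4] | order so far=[2]
  pop 3: indeg[0]->1 | ready=[4] | order so far=[2, 3]
  pop 4: indeg[1]->0 | ready=[1] | order so far=[2, 3, 4]
  pop 1: indeg[0]->0 | ready=[0] | order so far=[2, 3, 4, 1]
  pop 0: no out-edges | ready=[] | order so far=[2, 3, 4, 1, 0]
  Result: [2, 3, 4, 1, 0]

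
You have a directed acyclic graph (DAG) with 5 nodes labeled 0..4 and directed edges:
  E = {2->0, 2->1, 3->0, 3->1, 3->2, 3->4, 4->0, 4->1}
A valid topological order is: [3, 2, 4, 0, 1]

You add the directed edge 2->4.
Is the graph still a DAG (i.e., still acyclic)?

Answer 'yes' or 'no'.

Answer: yes

Derivation:
Given toposort: [3, 2, 4, 0, 1]
Position of 2: index 1; position of 4: index 2
New edge 2->4: forward
Forward edge: respects the existing order. Still a DAG, same toposort still valid.
Still a DAG? yes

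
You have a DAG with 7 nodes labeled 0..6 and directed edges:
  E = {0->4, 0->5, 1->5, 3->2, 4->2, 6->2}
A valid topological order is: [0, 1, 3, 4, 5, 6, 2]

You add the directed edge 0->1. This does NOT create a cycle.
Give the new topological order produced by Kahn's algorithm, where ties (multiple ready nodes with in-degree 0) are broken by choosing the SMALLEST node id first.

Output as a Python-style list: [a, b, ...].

Old toposort: [0, 1, 3, 4, 5, 6, 2]
Added edge: 0->1
Position of 0 (0) < position of 1 (1). Old order still valid.
Run Kahn's algorithm (break ties by smallest node id):
  initial in-degrees: [0, 1, 3, 0, 1, 2, 0]
  ready (indeg=0): [0, 3, 6]
  pop 0: indeg[1]->0; indeg[4]->0; indeg[5]->1 | ready=[1, 3, 4, 6] | order so far=[0]
  pop 1: indeg[5]->0 | ready=[3, 4, 5, 6] | order so far=[0, 1]
  pop 3: indeg[2]->2 | ready=[4, 5, 6] | order so far=[0, 1, 3]
  pop 4: indeg[2]->1 | ready=[5, 6] | order so far=[0, 1, 3, 4]
  pop 5: no out-edges | ready=[6] | order so far=[0, 1, 3, 4, 5]
  pop 6: indeg[2]->0 | ready=[2] | order so far=[0, 1, 3, 4, 5, 6]
  pop 2: no out-edges | ready=[] | order so far=[0, 1, 3, 4, 5, 6, 2]
  Result: [0, 1, 3, 4, 5, 6, 2]

Answer: [0, 1, 3, 4, 5, 6, 2]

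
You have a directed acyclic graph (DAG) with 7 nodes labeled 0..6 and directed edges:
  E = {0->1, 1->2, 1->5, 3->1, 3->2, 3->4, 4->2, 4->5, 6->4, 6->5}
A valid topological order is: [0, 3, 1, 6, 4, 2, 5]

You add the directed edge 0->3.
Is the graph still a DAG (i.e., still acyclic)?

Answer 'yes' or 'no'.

Given toposort: [0, 3, 1, 6, 4, 2, 5]
Position of 0: index 0; position of 3: index 1
New edge 0->3: forward
Forward edge: respects the existing order. Still a DAG, same toposort still valid.
Still a DAG? yes

Answer: yes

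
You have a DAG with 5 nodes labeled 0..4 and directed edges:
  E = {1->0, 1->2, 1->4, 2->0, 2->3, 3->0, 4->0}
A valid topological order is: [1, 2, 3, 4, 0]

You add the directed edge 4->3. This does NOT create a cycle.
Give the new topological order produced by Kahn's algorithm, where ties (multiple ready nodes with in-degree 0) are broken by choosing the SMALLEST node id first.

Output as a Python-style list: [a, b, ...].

Old toposort: [1, 2, 3, 4, 0]
Added edge: 4->3
Position of 4 (3) > position of 3 (2). Must reorder: 4 must now come before 3.
Run Kahn's algorithm (break ties by smallest node id):
  initial in-degrees: [4, 0, 1, 2, 1]
  ready (indeg=0): [1]
  pop 1: indeg[0]->3; indeg[2]->0; indeg[4]->0 | ready=[2, 4] | order so far=[1]
  pop 2: indeg[0]->2; indeg[3]->1 | ready=[4] | order so far=[1, 2]
  pop 4: indeg[0]->1; indeg[3]->0 | ready=[3] | order so far=[1, 2, 4]
  pop 3: indeg[0]->0 | ready=[0] | order so far=[1, 2, 4, 3]
  pop 0: no out-edges | ready=[] | order so far=[1, 2, 4, 3, 0]
  Result: [1, 2, 4, 3, 0]

Answer: [1, 2, 4, 3, 0]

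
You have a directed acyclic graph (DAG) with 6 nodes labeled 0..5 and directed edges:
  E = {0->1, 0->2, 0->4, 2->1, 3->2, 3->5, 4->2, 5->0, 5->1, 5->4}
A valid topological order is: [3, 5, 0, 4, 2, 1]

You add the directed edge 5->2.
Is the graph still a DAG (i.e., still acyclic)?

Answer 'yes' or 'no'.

Given toposort: [3, 5, 0, 4, 2, 1]
Position of 5: index 1; position of 2: index 4
New edge 5->2: forward
Forward edge: respects the existing order. Still a DAG, same toposort still valid.
Still a DAG? yes

Answer: yes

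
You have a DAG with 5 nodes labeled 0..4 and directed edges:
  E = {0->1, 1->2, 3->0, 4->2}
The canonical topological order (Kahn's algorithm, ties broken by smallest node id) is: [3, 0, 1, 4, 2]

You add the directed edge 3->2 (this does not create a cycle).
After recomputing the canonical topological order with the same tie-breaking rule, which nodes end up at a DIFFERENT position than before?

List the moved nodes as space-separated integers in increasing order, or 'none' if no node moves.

Answer: none

Derivation:
Old toposort: [3, 0, 1, 4, 2]
Added edge 3->2
Recompute Kahn (smallest-id tiebreak):
  initial in-degrees: [1, 1, 3, 0, 0]
  ready (indeg=0): [3, 4]
  pop 3: indeg[0]->0; indeg[2]->2 | ready=[0, 4] | order so far=[3]
  pop 0: indeg[1]->0 | ready=[1, 4] | order so far=[3, 0]
  pop 1: indeg[2]->1 | ready=[4] | order so far=[3, 0, 1]
  pop 4: indeg[2]->0 | ready=[2] | order so far=[3, 0, 1, 4]
  pop 2: no out-edges | ready=[] | order so far=[3, 0, 1, 4, 2]
New canonical toposort: [3, 0, 1, 4, 2]
Compare positions:
  Node 0: index 1 -> 1 (same)
  Node 1: index 2 -> 2 (same)
  Node 2: index 4 -> 4 (same)
  Node 3: index 0 -> 0 (same)
  Node 4: index 3 -> 3 (same)
Nodes that changed position: none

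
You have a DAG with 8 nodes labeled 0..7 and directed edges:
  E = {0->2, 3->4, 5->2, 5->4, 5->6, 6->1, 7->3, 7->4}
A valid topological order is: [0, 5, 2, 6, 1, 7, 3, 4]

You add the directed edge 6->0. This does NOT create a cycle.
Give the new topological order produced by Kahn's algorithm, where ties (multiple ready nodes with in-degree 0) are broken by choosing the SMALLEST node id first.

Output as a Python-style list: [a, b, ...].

Old toposort: [0, 5, 2, 6, 1, 7, 3, 4]
Added edge: 6->0
Position of 6 (3) > position of 0 (0). Must reorder: 6 must now come before 0.
Run Kahn's algorithm (break ties by smallest node id):
  initial in-degrees: [1, 1, 2, 1, 3, 0, 1, 0]
  ready (indeg=0): [5, 7]
  pop 5: indeg[2]->1; indeg[4]->2; indeg[6]->0 | ready=[6, 7] | order so far=[5]
  pop 6: indeg[0]->0; indeg[1]->0 | ready=[0, 1, 7] | order so far=[5, 6]
  pop 0: indeg[2]->0 | ready=[1, 2, 7] | order so far=[5, 6, 0]
  pop 1: no out-edges | ready=[2, 7] | order so far=[5, 6, 0, 1]
  pop 2: no out-edges | ready=[7] | order so far=[5, 6, 0, 1, 2]
  pop 7: indeg[3]->0; indeg[4]->1 | ready=[3] | order so far=[5, 6, 0, 1, 2, 7]
  pop 3: indeg[4]->0 | ready=[4] | order so far=[5, 6, 0, 1, 2, 7, 3]
  pop 4: no out-edges | ready=[] | order so far=[5, 6, 0, 1, 2, 7, 3, 4]
  Result: [5, 6, 0, 1, 2, 7, 3, 4]

Answer: [5, 6, 0, 1, 2, 7, 3, 4]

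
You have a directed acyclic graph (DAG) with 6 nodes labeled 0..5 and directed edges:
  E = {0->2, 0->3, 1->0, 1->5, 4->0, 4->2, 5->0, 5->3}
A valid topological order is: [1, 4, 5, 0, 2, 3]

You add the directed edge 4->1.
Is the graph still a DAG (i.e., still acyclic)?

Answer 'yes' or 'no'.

Given toposort: [1, 4, 5, 0, 2, 3]
Position of 4: index 1; position of 1: index 0
New edge 4->1: backward (u after v in old order)
Backward edge: old toposort is now invalid. Check if this creates a cycle.
Does 1 already reach 4? Reachable from 1: [0, 1, 2, 3, 5]. NO -> still a DAG (reorder needed).
Still a DAG? yes

Answer: yes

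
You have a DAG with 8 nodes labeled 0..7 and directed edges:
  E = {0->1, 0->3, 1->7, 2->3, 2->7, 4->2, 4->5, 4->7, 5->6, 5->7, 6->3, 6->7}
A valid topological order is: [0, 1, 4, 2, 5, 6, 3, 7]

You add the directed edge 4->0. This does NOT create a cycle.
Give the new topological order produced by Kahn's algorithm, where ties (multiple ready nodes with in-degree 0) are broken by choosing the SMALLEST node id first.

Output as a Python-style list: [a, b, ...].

Answer: [4, 0, 1, 2, 5, 6, 3, 7]

Derivation:
Old toposort: [0, 1, 4, 2, 5, 6, 3, 7]
Added edge: 4->0
Position of 4 (2) > position of 0 (0). Must reorder: 4 must now come before 0.
Run Kahn's algorithm (break ties by smallest node id):
  initial in-degrees: [1, 1, 1, 3, 0, 1, 1, 5]
  ready (indeg=0): [4]
  pop 4: indeg[0]->0; indeg[2]->0; indeg[5]->0; indeg[7]->4 | ready=[0, 2, 5] | order so far=[4]
  pop 0: indeg[1]->0; indeg[3]->2 | ready=[1, 2, 5] | order so far=[4, 0]
  pop 1: indeg[7]->3 | ready=[2, 5] | order so far=[4, 0, 1]
  pop 2: indeg[3]->1; indeg[7]->2 | ready=[5] | order so far=[4, 0, 1, 2]
  pop 5: indeg[6]->0; indeg[7]->1 | ready=[6] | order so far=[4, 0, 1, 2, 5]
  pop 6: indeg[3]->0; indeg[7]->0 | ready=[3, 7] | order so far=[4, 0, 1, 2, 5, 6]
  pop 3: no out-edges | ready=[7] | order so far=[4, 0, 1, 2, 5, 6, 3]
  pop 7: no out-edges | ready=[] | order so far=[4, 0, 1, 2, 5, 6, 3, 7]
  Result: [4, 0, 1, 2, 5, 6, 3, 7]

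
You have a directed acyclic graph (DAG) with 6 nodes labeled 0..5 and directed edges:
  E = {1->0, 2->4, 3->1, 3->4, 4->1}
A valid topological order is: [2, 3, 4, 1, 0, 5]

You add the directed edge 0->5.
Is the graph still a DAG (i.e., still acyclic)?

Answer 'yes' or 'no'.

Given toposort: [2, 3, 4, 1, 0, 5]
Position of 0: index 4; position of 5: index 5
New edge 0->5: forward
Forward edge: respects the existing order. Still a DAG, same toposort still valid.
Still a DAG? yes

Answer: yes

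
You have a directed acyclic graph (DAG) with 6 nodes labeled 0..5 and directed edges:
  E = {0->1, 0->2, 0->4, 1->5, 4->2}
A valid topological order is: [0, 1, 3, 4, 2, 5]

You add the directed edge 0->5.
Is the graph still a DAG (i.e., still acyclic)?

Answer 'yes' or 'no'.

Answer: yes

Derivation:
Given toposort: [0, 1, 3, 4, 2, 5]
Position of 0: index 0; position of 5: index 5
New edge 0->5: forward
Forward edge: respects the existing order. Still a DAG, same toposort still valid.
Still a DAG? yes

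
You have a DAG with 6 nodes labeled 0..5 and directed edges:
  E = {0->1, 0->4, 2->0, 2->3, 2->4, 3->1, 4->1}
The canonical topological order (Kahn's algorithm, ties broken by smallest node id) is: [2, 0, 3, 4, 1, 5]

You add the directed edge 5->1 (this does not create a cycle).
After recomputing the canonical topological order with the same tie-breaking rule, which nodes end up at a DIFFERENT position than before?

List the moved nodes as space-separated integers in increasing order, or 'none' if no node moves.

Answer: 1 5

Derivation:
Old toposort: [2, 0, 3, 4, 1, 5]
Added edge 5->1
Recompute Kahn (smallest-id tiebreak):
  initial in-degrees: [1, 4, 0, 1, 2, 0]
  ready (indeg=0): [2, 5]
  pop 2: indeg[0]->0; indeg[3]->0; indeg[4]->1 | ready=[0, 3, 5] | order so far=[2]
  pop 0: indeg[1]->3; indeg[4]->0 | ready=[3, 4, 5] | order so far=[2, 0]
  pop 3: indeg[1]->2 | ready=[4, 5] | order so far=[2, 0, 3]
  pop 4: indeg[1]->1 | ready=[5] | order so far=[2, 0, 3, 4]
  pop 5: indeg[1]->0 | ready=[1] | order so far=[2, 0, 3, 4, 5]
  pop 1: no out-edges | ready=[] | order so far=[2, 0, 3, 4, 5, 1]
New canonical toposort: [2, 0, 3, 4, 5, 1]
Compare positions:
  Node 0: index 1 -> 1 (same)
  Node 1: index 4 -> 5 (moved)
  Node 2: index 0 -> 0 (same)
  Node 3: index 2 -> 2 (same)
  Node 4: index 3 -> 3 (same)
  Node 5: index 5 -> 4 (moved)
Nodes that changed position: 1 5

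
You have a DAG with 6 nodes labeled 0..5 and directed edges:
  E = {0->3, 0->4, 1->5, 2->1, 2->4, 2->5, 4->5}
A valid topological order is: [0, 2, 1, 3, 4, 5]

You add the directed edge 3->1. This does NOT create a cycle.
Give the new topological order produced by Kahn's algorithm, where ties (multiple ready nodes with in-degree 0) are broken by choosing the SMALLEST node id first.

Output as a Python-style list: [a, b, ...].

Answer: [0, 2, 3, 1, 4, 5]

Derivation:
Old toposort: [0, 2, 1, 3, 4, 5]
Added edge: 3->1
Position of 3 (3) > position of 1 (2). Must reorder: 3 must now come before 1.
Run Kahn's algorithm (break ties by smallest node id):
  initial in-degrees: [0, 2, 0, 1, 2, 3]
  ready (indeg=0): [0, 2]
  pop 0: indeg[3]->0; indeg[4]->1 | ready=[2, 3] | order so far=[0]
  pop 2: indeg[1]->1; indeg[4]->0; indeg[5]->2 | ready=[3, 4] | order so far=[0, 2]
  pop 3: indeg[1]->0 | ready=[1, 4] | order so far=[0, 2, 3]
  pop 1: indeg[5]->1 | ready=[4] | order so far=[0, 2, 3, 1]
  pop 4: indeg[5]->0 | ready=[5] | order so far=[0, 2, 3, 1, 4]
  pop 5: no out-edges | ready=[] | order so far=[0, 2, 3, 1, 4, 5]
  Result: [0, 2, 3, 1, 4, 5]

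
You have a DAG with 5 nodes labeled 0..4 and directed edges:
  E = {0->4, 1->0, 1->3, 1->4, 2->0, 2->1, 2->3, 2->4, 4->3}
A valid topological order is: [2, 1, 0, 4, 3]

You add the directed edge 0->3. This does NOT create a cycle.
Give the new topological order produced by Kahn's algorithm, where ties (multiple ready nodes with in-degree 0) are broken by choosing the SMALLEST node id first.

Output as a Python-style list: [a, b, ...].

Old toposort: [2, 1, 0, 4, 3]
Added edge: 0->3
Position of 0 (2) < position of 3 (4). Old order still valid.
Run Kahn's algorithm (break ties by smallest node id):
  initial in-degrees: [2, 1, 0, 4, 3]
  ready (indeg=0): [2]
  pop 2: indeg[0]->1; indeg[1]->0; indeg[3]->3; indeg[4]->2 | ready=[1] | order so far=[2]
  pop 1: indeg[0]->0; indeg[3]->2; indeg[4]->1 | ready=[0] | order so far=[2, 1]
  pop 0: indeg[3]->1; indeg[4]->0 | ready=[4] | order so far=[2, 1, 0]
  pop 4: indeg[3]->0 | ready=[3] | order so far=[2, 1, 0, 4]
  pop 3: no out-edges | ready=[] | order so far=[2, 1, 0, 4, 3]
  Result: [2, 1, 0, 4, 3]

Answer: [2, 1, 0, 4, 3]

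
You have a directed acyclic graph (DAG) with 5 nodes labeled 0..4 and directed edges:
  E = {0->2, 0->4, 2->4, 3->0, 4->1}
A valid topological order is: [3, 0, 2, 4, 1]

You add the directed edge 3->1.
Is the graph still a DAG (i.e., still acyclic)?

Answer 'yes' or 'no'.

Answer: yes

Derivation:
Given toposort: [3, 0, 2, 4, 1]
Position of 3: index 0; position of 1: index 4
New edge 3->1: forward
Forward edge: respects the existing order. Still a DAG, same toposort still valid.
Still a DAG? yes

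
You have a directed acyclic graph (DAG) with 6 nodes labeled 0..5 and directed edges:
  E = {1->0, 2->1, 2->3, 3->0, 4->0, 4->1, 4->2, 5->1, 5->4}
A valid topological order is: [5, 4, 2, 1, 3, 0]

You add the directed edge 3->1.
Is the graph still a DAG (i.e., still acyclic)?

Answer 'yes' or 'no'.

Given toposort: [5, 4, 2, 1, 3, 0]
Position of 3: index 4; position of 1: index 3
New edge 3->1: backward (u after v in old order)
Backward edge: old toposort is now invalid. Check if this creates a cycle.
Does 1 already reach 3? Reachable from 1: [0, 1]. NO -> still a DAG (reorder needed).
Still a DAG? yes

Answer: yes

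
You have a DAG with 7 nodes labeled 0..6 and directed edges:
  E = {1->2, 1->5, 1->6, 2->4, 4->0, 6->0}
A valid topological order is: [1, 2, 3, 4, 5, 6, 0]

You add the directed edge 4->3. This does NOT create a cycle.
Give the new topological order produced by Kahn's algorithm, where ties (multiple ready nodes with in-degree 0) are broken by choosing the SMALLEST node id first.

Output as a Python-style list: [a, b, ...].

Answer: [1, 2, 4, 3, 5, 6, 0]

Derivation:
Old toposort: [1, 2, 3, 4, 5, 6, 0]
Added edge: 4->3
Position of 4 (3) > position of 3 (2). Must reorder: 4 must now come before 3.
Run Kahn's algorithm (break ties by smallest node id):
  initial in-degrees: [2, 0, 1, 1, 1, 1, 1]
  ready (indeg=0): [1]
  pop 1: indeg[2]->0; indeg[5]->0; indeg[6]->0 | ready=[2, 5, 6] | order so far=[1]
  pop 2: indeg[4]->0 | ready=[4, 5, 6] | order so far=[1, 2]
  pop 4: indeg[0]->1; indeg[3]->0 | ready=[3, 5, 6] | order so far=[1, 2, 4]
  pop 3: no out-edges | ready=[5, 6] | order so far=[1, 2, 4, 3]
  pop 5: no out-edges | ready=[6] | order so far=[1, 2, 4, 3, 5]
  pop 6: indeg[0]->0 | ready=[0] | order so far=[1, 2, 4, 3, 5, 6]
  pop 0: no out-edges | ready=[] | order so far=[1, 2, 4, 3, 5, 6, 0]
  Result: [1, 2, 4, 3, 5, 6, 0]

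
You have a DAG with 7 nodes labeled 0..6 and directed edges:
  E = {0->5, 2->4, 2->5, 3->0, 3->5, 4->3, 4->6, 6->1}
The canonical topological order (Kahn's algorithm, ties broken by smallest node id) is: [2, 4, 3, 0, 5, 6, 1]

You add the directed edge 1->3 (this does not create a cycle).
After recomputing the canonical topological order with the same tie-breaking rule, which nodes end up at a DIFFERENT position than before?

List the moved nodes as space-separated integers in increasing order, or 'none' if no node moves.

Old toposort: [2, 4, 3, 0, 5, 6, 1]
Added edge 1->3
Recompute Kahn (smallest-id tiebreak):
  initial in-degrees: [1, 1, 0, 2, 1, 3, 1]
  ready (indeg=0): [2]
  pop 2: indeg[4]->0; indeg[5]->2 | ready=[4] | order so far=[2]
  pop 4: indeg[3]->1; indeg[6]->0 | ready=[6] | order so far=[2, 4]
  pop 6: indeg[1]->0 | ready=[1] | order so far=[2, 4, 6]
  pop 1: indeg[3]->0 | ready=[3] | order so far=[2, 4, 6, 1]
  pop 3: indeg[0]->0; indeg[5]->1 | ready=[0] | order so far=[2, 4, 6, 1, 3]
  pop 0: indeg[5]->0 | ready=[5] | order so far=[2, 4, 6, 1, 3, 0]
  pop 5: no out-edges | ready=[] | order so far=[2, 4, 6, 1, 3, 0, 5]
New canonical toposort: [2, 4, 6, 1, 3, 0, 5]
Compare positions:
  Node 0: index 3 -> 5 (moved)
  Node 1: index 6 -> 3 (moved)
  Node 2: index 0 -> 0 (same)
  Node 3: index 2 -> 4 (moved)
  Node 4: index 1 -> 1 (same)
  Node 5: index 4 -> 6 (moved)
  Node 6: index 5 -> 2 (moved)
Nodes that changed position: 0 1 3 5 6

Answer: 0 1 3 5 6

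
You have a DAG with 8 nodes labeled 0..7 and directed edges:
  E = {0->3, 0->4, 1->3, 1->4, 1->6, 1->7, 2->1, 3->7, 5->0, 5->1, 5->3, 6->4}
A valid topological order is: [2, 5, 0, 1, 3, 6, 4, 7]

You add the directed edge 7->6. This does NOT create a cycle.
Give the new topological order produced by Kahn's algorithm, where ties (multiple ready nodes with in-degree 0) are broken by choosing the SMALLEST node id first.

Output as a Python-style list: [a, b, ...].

Answer: [2, 5, 0, 1, 3, 7, 6, 4]

Derivation:
Old toposort: [2, 5, 0, 1, 3, 6, 4, 7]
Added edge: 7->6
Position of 7 (7) > position of 6 (5). Must reorder: 7 must now come before 6.
Run Kahn's algorithm (break ties by smallest node id):
  initial in-degrees: [1, 2, 0, 3, 3, 0, 2, 2]
  ready (indeg=0): [2, 5]
  pop 2: indeg[1]->1 | ready=[5] | order so far=[2]
  pop 5: indeg[0]->0; indeg[1]->0; indeg[3]->2 | ready=[0, 1] | order so far=[2, 5]
  pop 0: indeg[3]->1; indeg[4]->2 | ready=[1] | order so far=[2, 5, 0]
  pop 1: indeg[3]->0; indeg[4]->1; indeg[6]->1; indeg[7]->1 | ready=[3] | order so far=[2, 5, 0, 1]
  pop 3: indeg[7]->0 | ready=[7] | order so far=[2, 5, 0, 1, 3]
  pop 7: indeg[6]->0 | ready=[6] | order so far=[2, 5, 0, 1, 3, 7]
  pop 6: indeg[4]->0 | ready=[4] | order so far=[2, 5, 0, 1, 3, 7, 6]
  pop 4: no out-edges | ready=[] | order so far=[2, 5, 0, 1, 3, 7, 6, 4]
  Result: [2, 5, 0, 1, 3, 7, 6, 4]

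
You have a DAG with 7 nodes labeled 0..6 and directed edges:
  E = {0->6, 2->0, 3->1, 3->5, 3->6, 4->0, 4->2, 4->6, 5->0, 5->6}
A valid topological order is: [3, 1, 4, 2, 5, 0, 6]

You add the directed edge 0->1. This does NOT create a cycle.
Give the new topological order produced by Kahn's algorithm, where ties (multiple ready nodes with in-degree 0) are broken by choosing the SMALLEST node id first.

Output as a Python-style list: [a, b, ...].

Old toposort: [3, 1, 4, 2, 5, 0, 6]
Added edge: 0->1
Position of 0 (5) > position of 1 (1). Must reorder: 0 must now come before 1.
Run Kahn's algorithm (break ties by smallest node id):
  initial in-degrees: [3, 2, 1, 0, 0, 1, 4]
  ready (indeg=0): [3, 4]
  pop 3: indeg[1]->1; indeg[5]->0; indeg[6]->3 | ready=[4, 5] | order so far=[3]
  pop 4: indeg[0]->2; indeg[2]->0; indeg[6]->2 | ready=[2, 5] | order so far=[3, 4]
  pop 2: indeg[0]->1 | ready=[5] | order so far=[3, 4, 2]
  pop 5: indeg[0]->0; indeg[6]->1 | ready=[0] | order so far=[3, 4, 2, 5]
  pop 0: indeg[1]->0; indeg[6]->0 | ready=[1, 6] | order so far=[3, 4, 2, 5, 0]
  pop 1: no out-edges | ready=[6] | order so far=[3, 4, 2, 5, 0, 1]
  pop 6: no out-edges | ready=[] | order so far=[3, 4, 2, 5, 0, 1, 6]
  Result: [3, 4, 2, 5, 0, 1, 6]

Answer: [3, 4, 2, 5, 0, 1, 6]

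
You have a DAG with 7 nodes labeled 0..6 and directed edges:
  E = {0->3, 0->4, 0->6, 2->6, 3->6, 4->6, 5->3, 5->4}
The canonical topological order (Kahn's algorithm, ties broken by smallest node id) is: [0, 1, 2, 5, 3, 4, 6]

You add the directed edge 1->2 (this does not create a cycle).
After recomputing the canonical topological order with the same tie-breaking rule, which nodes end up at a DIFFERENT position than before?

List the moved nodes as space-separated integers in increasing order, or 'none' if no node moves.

Answer: none

Derivation:
Old toposort: [0, 1, 2, 5, 3, 4, 6]
Added edge 1->2
Recompute Kahn (smallest-id tiebreak):
  initial in-degrees: [0, 0, 1, 2, 2, 0, 4]
  ready (indeg=0): [0, 1, 5]
  pop 0: indeg[3]->1; indeg[4]->1; indeg[6]->3 | ready=[1, 5] | order so far=[0]
  pop 1: indeg[2]->0 | ready=[2, 5] | order so far=[0, 1]
  pop 2: indeg[6]->2 | ready=[5] | order so far=[0, 1, 2]
  pop 5: indeg[3]->0; indeg[4]->0 | ready=[3, 4] | order so far=[0, 1, 2, 5]
  pop 3: indeg[6]->1 | ready=[4] | order so far=[0, 1, 2, 5, 3]
  pop 4: indeg[6]->0 | ready=[6] | order so far=[0, 1, 2, 5, 3, 4]
  pop 6: no out-edges | ready=[] | order so far=[0, 1, 2, 5, 3, 4, 6]
New canonical toposort: [0, 1, 2, 5, 3, 4, 6]
Compare positions:
  Node 0: index 0 -> 0 (same)
  Node 1: index 1 -> 1 (same)
  Node 2: index 2 -> 2 (same)
  Node 3: index 4 -> 4 (same)
  Node 4: index 5 -> 5 (same)
  Node 5: index 3 -> 3 (same)
  Node 6: index 6 -> 6 (same)
Nodes that changed position: none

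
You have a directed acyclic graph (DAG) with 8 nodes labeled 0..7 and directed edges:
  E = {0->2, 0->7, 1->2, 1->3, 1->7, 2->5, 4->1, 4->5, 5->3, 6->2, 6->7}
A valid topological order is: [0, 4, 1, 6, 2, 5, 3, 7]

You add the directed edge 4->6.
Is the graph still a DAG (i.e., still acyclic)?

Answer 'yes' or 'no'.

Given toposort: [0, 4, 1, 6, 2, 5, 3, 7]
Position of 4: index 1; position of 6: index 3
New edge 4->6: forward
Forward edge: respects the existing order. Still a DAG, same toposort still valid.
Still a DAG? yes

Answer: yes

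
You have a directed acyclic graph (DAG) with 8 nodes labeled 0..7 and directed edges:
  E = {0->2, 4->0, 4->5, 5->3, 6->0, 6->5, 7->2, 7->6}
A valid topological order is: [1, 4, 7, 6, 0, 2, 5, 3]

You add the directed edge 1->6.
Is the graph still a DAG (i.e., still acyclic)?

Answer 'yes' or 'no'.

Answer: yes

Derivation:
Given toposort: [1, 4, 7, 6, 0, 2, 5, 3]
Position of 1: index 0; position of 6: index 3
New edge 1->6: forward
Forward edge: respects the existing order. Still a DAG, same toposort still valid.
Still a DAG? yes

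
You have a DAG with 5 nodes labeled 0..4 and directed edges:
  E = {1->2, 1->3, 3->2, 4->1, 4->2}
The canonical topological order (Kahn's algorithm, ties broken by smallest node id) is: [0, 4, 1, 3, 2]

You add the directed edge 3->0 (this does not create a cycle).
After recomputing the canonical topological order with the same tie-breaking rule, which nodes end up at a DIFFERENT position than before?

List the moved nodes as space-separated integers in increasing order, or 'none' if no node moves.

Answer: 0 1 3 4

Derivation:
Old toposort: [0, 4, 1, 3, 2]
Added edge 3->0
Recompute Kahn (smallest-id tiebreak):
  initial in-degrees: [1, 1, 3, 1, 0]
  ready (indeg=0): [4]
  pop 4: indeg[1]->0; indeg[2]->2 | ready=[1] | order so far=[4]
  pop 1: indeg[2]->1; indeg[3]->0 | ready=[3] | order so far=[4, 1]
  pop 3: indeg[0]->0; indeg[2]->0 | ready=[0, 2] | order so far=[4, 1, 3]
  pop 0: no out-edges | ready=[2] | order so far=[4, 1, 3, 0]
  pop 2: no out-edges | ready=[] | order so far=[4, 1, 3, 0, 2]
New canonical toposort: [4, 1, 3, 0, 2]
Compare positions:
  Node 0: index 0 -> 3 (moved)
  Node 1: index 2 -> 1 (moved)
  Node 2: index 4 -> 4 (same)
  Node 3: index 3 -> 2 (moved)
  Node 4: index 1 -> 0 (moved)
Nodes that changed position: 0 1 3 4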